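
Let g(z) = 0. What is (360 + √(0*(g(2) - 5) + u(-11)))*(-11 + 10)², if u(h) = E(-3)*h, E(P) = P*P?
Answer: 360 + 3*I*√11 ≈ 360.0 + 9.9499*I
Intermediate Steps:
E(P) = P²
u(h) = 9*h (u(h) = (-3)²*h = 9*h)
(360 + √(0*(g(2) - 5) + u(-11)))*(-11 + 10)² = (360 + √(0*(0 - 5) + 9*(-11)))*(-11 + 10)² = (360 + √(0*(-5) - 99))*(-1)² = (360 + √(0 - 99))*1 = (360 + √(-99))*1 = (360 + 3*I*√11)*1 = 360 + 3*I*√11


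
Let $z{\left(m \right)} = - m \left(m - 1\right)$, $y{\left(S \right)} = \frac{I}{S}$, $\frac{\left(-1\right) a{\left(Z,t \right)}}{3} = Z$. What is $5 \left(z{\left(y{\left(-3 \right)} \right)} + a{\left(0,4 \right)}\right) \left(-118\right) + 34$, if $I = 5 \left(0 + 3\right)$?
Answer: $17734$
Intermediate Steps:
$a{\left(Z,t \right)} = - 3 Z$
$I = 15$ ($I = 5 \cdot 3 = 15$)
$y{\left(S \right)} = \frac{15}{S}$
$z{\left(m \right)} = - m \left(-1 + m\right)$
$5 \left(z{\left(y{\left(-3 \right)} \right)} + a{\left(0,4 \right)}\right) \left(-118\right) + 34 = 5 \left(\frac{15}{-3} \left(1 - \frac{15}{-3}\right) - 0\right) \left(-118\right) + 34 = 5 \left(15 \left(- \frac{1}{3}\right) \left(1 - 15 \left(- \frac{1}{3}\right)\right) + 0\right) \left(-118\right) + 34 = 5 \left(- 5 \left(1 - -5\right) + 0\right) \left(-118\right) + 34 = 5 \left(- 5 \left(1 + 5\right) + 0\right) \left(-118\right) + 34 = 5 \left(\left(-5\right) 6 + 0\right) \left(-118\right) + 34 = 5 \left(-30 + 0\right) \left(-118\right) + 34 = 5 \left(-30\right) \left(-118\right) + 34 = \left(-150\right) \left(-118\right) + 34 = 17700 + 34 = 17734$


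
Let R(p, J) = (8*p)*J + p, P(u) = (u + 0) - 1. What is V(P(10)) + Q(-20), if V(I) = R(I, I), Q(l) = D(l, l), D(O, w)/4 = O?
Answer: 577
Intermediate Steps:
P(u) = -1 + u (P(u) = u - 1 = -1 + u)
R(p, J) = p + 8*J*p (R(p, J) = 8*J*p + p = p + 8*J*p)
D(O, w) = 4*O
Q(l) = 4*l
V(I) = I*(1 + 8*I)
V(P(10)) + Q(-20) = (-1 + 10)*(1 + 8*(-1 + 10)) + 4*(-20) = 9*(1 + 8*9) - 80 = 9*(1 + 72) - 80 = 9*73 - 80 = 657 - 80 = 577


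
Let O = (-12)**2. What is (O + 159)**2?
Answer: 91809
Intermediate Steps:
O = 144
(O + 159)**2 = (144 + 159)**2 = 303**2 = 91809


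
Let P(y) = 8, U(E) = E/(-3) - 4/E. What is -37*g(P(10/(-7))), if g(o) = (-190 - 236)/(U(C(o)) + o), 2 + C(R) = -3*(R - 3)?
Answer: 803862/709 ≈ 1133.8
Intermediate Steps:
C(R) = 7 - 3*R (C(R) = -2 - 3*(R - 3) = -2 - 3*(-3 + R) = -2 + (9 - 3*R) = 7 - 3*R)
U(E) = -4/E - E/3 (U(E) = E*(-⅓) - 4/E = -E/3 - 4/E = -4/E - E/3)
g(o) = -426/(-7/3 - 4/(7 - 3*o) + 2*o) (g(o) = (-190 - 236)/((-4/(7 - 3*o) - (7 - 3*o)/3) + o) = -426/((-4/(7 - 3*o) + (-7/3 + o)) + o) = -426/((-7/3 + o - 4/(7 - 3*o)) + o) = -426/(-7/3 - 4/(7 - 3*o) + 2*o))
-37*g(P(10/(-7))) = -47286*(7 - 3*8)/(61 - 63*8 + 18*8²) = -47286*(7 - 24)/(61 - 504 + 18*64) = -47286*(-17)/(61 - 504 + 1152) = -47286*(-17)/709 = -37*(-21726/709) = 803862/709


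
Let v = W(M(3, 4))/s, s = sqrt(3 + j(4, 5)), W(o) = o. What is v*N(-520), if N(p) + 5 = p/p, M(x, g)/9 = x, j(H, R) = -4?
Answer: 108*I ≈ 108.0*I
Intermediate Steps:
M(x, g) = 9*x
N(p) = -4 (N(p) = -5 + p/p = -5 + 1 = -4)
s = I (s = sqrt(3 - 4) = sqrt(-1) = I ≈ 1.0*I)
v = -27*I (v = (9*3)/I = 27*(-I) = -27*I ≈ -27.0*I)
v*N(-520) = -27*I*(-4) = 108*I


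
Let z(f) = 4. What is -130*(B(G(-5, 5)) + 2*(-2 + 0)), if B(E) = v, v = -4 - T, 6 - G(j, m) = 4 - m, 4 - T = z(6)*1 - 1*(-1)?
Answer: 910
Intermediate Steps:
T = -1 (T = 4 - (4*1 - 1*(-1)) = 4 - (4 + 1) = 4 - 1*5 = 4 - 5 = -1)
G(j, m) = 2 + m (G(j, m) = 6 - (4 - m) = 6 + (-4 + m) = 2 + m)
v = -3 (v = -4 - 1*(-1) = -4 + 1 = -3)
B(E) = -3
-130*(B(G(-5, 5)) + 2*(-2 + 0)) = -130*(-3 + 2*(-2 + 0)) = -130*(-3 + 2*(-2)) = -130*(-3 - 4) = -130*(-7) = 910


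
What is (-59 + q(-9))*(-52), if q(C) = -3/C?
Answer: 9152/3 ≈ 3050.7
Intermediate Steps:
(-59 + q(-9))*(-52) = (-59 - 3/(-9))*(-52) = (-59 - 3*(-⅑))*(-52) = (-59 + ⅓)*(-52) = -176/3*(-52) = 9152/3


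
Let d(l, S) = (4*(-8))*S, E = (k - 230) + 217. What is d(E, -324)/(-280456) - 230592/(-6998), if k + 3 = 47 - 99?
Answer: 4037397168/122664443 ≈ 32.914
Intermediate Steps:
k = -55 (k = -3 + (47 - 99) = -3 - 52 = -55)
E = -68 (E = (-55 - 230) + 217 = -285 + 217 = -68)
d(l, S) = -32*S
d(E, -324)/(-280456) - 230592/(-6998) = -32*(-324)/(-280456) - 230592/(-6998) = 10368*(-1/280456) - 230592*(-1/6998) = -1296/35057 + 115296/3499 = 4037397168/122664443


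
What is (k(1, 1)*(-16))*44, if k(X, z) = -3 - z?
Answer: 2816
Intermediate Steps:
(k(1, 1)*(-16))*44 = ((-3 - 1*1)*(-16))*44 = ((-3 - 1)*(-16))*44 = -4*(-16)*44 = 64*44 = 2816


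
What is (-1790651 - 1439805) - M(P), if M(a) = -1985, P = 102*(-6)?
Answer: -3228471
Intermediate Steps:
P = -612
(-1790651 - 1439805) - M(P) = (-1790651 - 1439805) - 1*(-1985) = -3230456 + 1985 = -3228471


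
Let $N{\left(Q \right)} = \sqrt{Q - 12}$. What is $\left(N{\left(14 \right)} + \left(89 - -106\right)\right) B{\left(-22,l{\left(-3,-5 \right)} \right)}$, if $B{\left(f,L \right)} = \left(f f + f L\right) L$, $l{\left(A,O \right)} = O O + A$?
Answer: $0$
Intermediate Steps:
$N{\left(Q \right)} = \sqrt{-12 + Q}$
$l{\left(A,O \right)} = A + O^{2}$ ($l{\left(A,O \right)} = O^{2} + A = A + O^{2}$)
$B{\left(f,L \right)} = L \left(f^{2} + L f\right)$ ($B{\left(f,L \right)} = \left(f^{2} + L f\right) L = L \left(f^{2} + L f\right)$)
$\left(N{\left(14 \right)} + \left(89 - -106\right)\right) B{\left(-22,l{\left(-3,-5 \right)} \right)} = \left(\sqrt{-12 + 14} + \left(89 - -106\right)\right) \left(-3 + \left(-5\right)^{2}\right) \left(-22\right) \left(\left(-3 + \left(-5\right)^{2}\right) - 22\right) = \left(\sqrt{2} + \left(89 + 106\right)\right) \left(-3 + 25\right) \left(-22\right) \left(\left(-3 + 25\right) - 22\right) = \left(\sqrt{2} + 195\right) 22 \left(-22\right) \left(22 - 22\right) = \left(195 + \sqrt{2}\right) 22 \left(-22\right) 0 = \left(195 + \sqrt{2}\right) 0 = 0$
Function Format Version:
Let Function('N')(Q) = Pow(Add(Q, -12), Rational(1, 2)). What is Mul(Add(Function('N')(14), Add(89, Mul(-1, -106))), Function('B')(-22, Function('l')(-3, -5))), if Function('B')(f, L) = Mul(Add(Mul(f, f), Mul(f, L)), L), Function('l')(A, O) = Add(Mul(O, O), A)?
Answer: 0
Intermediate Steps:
Function('N')(Q) = Pow(Add(-12, Q), Rational(1, 2))
Function('l')(A, O) = Add(A, Pow(O, 2)) (Function('l')(A, O) = Add(Pow(O, 2), A) = Add(A, Pow(O, 2)))
Function('B')(f, L) = Mul(L, Add(Pow(f, 2), Mul(L, f))) (Function('B')(f, L) = Mul(Add(Pow(f, 2), Mul(L, f)), L) = Mul(L, Add(Pow(f, 2), Mul(L, f))))
Mul(Add(Function('N')(14), Add(89, Mul(-1, -106))), Function('B')(-22, Function('l')(-3, -5))) = Mul(Add(Pow(Add(-12, 14), Rational(1, 2)), Add(89, Mul(-1, -106))), Mul(Add(-3, Pow(-5, 2)), -22, Add(Add(-3, Pow(-5, 2)), -22))) = Mul(Add(Pow(2, Rational(1, 2)), Add(89, 106)), Mul(Add(-3, 25), -22, Add(Add(-3, 25), -22))) = Mul(Add(Pow(2, Rational(1, 2)), 195), Mul(22, -22, Add(22, -22))) = Mul(Add(195, Pow(2, Rational(1, 2))), Mul(22, -22, 0)) = Mul(Add(195, Pow(2, Rational(1, 2))), 0) = 0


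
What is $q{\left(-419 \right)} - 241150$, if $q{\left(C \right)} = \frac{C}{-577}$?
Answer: $- \frac{139143131}{577} \approx -2.4115 \cdot 10^{5}$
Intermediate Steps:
$q{\left(C \right)} = - \frac{C}{577}$ ($q{\left(C \right)} = C \left(- \frac{1}{577}\right) = - \frac{C}{577}$)
$q{\left(-419 \right)} - 241150 = \left(- \frac{1}{577}\right) \left(-419\right) - 241150 = \frac{419}{577} - 241150 = - \frac{139143131}{577}$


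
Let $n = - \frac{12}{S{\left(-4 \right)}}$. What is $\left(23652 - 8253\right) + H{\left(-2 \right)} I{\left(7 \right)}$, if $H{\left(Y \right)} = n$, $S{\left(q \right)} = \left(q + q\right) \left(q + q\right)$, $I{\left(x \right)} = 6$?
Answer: $\frac{123183}{8} \approx 15398.0$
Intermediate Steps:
$S{\left(q \right)} = 4 q^{2}$ ($S{\left(q \right)} = 2 q 2 q = 4 q^{2}$)
$n = - \frac{3}{16}$ ($n = - \frac{12}{4 \left(-4\right)^{2}} = - \frac{12}{4 \cdot 16} = - \frac{12}{64} = \left(-12\right) \frac{1}{64} = - \frac{3}{16} \approx -0.1875$)
$H{\left(Y \right)} = - \frac{3}{16}$
$\left(23652 - 8253\right) + H{\left(-2 \right)} I{\left(7 \right)} = \left(23652 - 8253\right) - \frac{9}{8} = 15399 - \frac{9}{8} = \frac{123183}{8}$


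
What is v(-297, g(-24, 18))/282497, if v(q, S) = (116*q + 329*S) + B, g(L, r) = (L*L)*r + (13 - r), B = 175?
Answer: 3375150/282497 ≈ 11.948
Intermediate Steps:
g(L, r) = 13 - r + r*L² (g(L, r) = L²*r + (13 - r) = r*L² + (13 - r) = 13 - r + r*L²)
v(q, S) = 175 + 116*q + 329*S (v(q, S) = (116*q + 329*S) + 175 = 175 + 116*q + 329*S)
v(-297, g(-24, 18))/282497 = (175 + 116*(-297) + 329*(13 - 1*18 + 18*(-24)²))/282497 = (175 - 34452 + 329*(13 - 18 + 18*576))*(1/282497) = (175 - 34452 + 329*(13 - 18 + 10368))*(1/282497) = (175 - 34452 + 329*10363)*(1/282497) = (175 - 34452 + 3409427)*(1/282497) = 3375150*(1/282497) = 3375150/282497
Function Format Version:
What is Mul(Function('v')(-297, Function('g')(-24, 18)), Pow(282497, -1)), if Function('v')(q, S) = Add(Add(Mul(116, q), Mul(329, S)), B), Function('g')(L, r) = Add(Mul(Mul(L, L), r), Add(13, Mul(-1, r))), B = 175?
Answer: Rational(3375150, 282497) ≈ 11.948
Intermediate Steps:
Function('g')(L, r) = Add(13, Mul(-1, r), Mul(r, Pow(L, 2))) (Function('g')(L, r) = Add(Mul(Pow(L, 2), r), Add(13, Mul(-1, r))) = Add(Mul(r, Pow(L, 2)), Add(13, Mul(-1, r))) = Add(13, Mul(-1, r), Mul(r, Pow(L, 2))))
Function('v')(q, S) = Add(175, Mul(116, q), Mul(329, S)) (Function('v')(q, S) = Add(Add(Mul(116, q), Mul(329, S)), 175) = Add(175, Mul(116, q), Mul(329, S)))
Mul(Function('v')(-297, Function('g')(-24, 18)), Pow(282497, -1)) = Mul(Add(175, Mul(116, -297), Mul(329, Add(13, Mul(-1, 18), Mul(18, Pow(-24, 2))))), Pow(282497, -1)) = Mul(Add(175, -34452, Mul(329, Add(13, -18, Mul(18, 576)))), Rational(1, 282497)) = Mul(Add(175, -34452, Mul(329, Add(13, -18, 10368))), Rational(1, 282497)) = Mul(Add(175, -34452, Mul(329, 10363)), Rational(1, 282497)) = Mul(Add(175, -34452, 3409427), Rational(1, 282497)) = Mul(3375150, Rational(1, 282497)) = Rational(3375150, 282497)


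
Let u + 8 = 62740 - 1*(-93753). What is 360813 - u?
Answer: 204328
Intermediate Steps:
u = 156485 (u = -8 + (62740 - 1*(-93753)) = -8 + (62740 + 93753) = -8 + 156493 = 156485)
360813 - u = 360813 - 1*156485 = 360813 - 156485 = 204328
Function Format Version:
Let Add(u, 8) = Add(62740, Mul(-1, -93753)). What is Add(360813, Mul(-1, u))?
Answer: 204328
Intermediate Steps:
u = 156485 (u = Add(-8, Add(62740, Mul(-1, -93753))) = Add(-8, Add(62740, 93753)) = Add(-8, 156493) = 156485)
Add(360813, Mul(-1, u)) = Add(360813, Mul(-1, 156485)) = Add(360813, -156485) = 204328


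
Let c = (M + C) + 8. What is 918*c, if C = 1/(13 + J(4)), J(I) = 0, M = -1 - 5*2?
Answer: -34884/13 ≈ -2683.4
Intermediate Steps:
M = -11 (M = -1 - 10 = -11)
C = 1/13 (C = 1/(13 + 0) = 1/13 ≈ 0.076923)
c = -38/13 (c = (-11 + 1/13) + 8 = -142/13 + 8 = -38/13 ≈ -2.9231)
918*c = 918*(-38/13) = -34884/13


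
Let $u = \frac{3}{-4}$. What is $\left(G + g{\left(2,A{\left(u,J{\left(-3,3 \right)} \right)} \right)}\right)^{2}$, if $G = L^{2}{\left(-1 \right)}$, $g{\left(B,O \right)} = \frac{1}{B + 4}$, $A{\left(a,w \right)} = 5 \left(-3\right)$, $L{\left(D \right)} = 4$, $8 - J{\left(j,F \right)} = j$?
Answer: $\frac{9409}{36} \approx 261.36$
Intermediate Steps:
$J{\left(j,F \right)} = 8 - j$
$u = - \frac{3}{4}$ ($u = 3 \left(- \frac{1}{4}\right) = - \frac{3}{4} \approx -0.75$)
$A{\left(a,w \right)} = -15$
$g{\left(B,O \right)} = \frac{1}{4 + B}$
$G = 16$ ($G = 4^{2} = 16$)
$\left(G + g{\left(2,A{\left(u,J{\left(-3,3 \right)} \right)} \right)}\right)^{2} = \left(16 + \frac{1}{4 + 2}\right)^{2} = \left(16 + \frac{1}{6}\right)^{2} = \left(\frac{97}{6}\right)^{2} = \frac{9409}{36}$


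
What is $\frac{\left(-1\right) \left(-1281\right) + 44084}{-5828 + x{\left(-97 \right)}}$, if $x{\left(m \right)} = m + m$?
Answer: $- \frac{45365}{6022} \approx -7.5332$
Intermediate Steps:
$x{\left(m \right)} = 2 m$
$\frac{\left(-1\right) \left(-1281\right) + 44084}{-5828 + x{\left(-97 \right)}} = \frac{\left(-1\right) \left(-1281\right) + 44084}{-5828 + 2 \left(-97\right)} = \frac{1281 + 44084}{-5828 - 194} = \frac{45365}{-6022} = 45365 \left(- \frac{1}{6022}\right) = - \frac{45365}{6022}$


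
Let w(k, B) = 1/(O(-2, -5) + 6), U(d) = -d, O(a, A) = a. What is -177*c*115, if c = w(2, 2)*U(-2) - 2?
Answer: 61065/2 ≈ 30533.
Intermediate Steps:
w(k, B) = ¼ (w(k, B) = 1/(-2 + 6) = 1/4 = ¼)
c = -3/2 (c = (-1*(-2))/4 - 2 = (¼)*2 - 2 = ½ - 2 = -3/2 ≈ -1.5000)
-177*c*115 = -177*(-3/2)*115 = (531/2)*115 = 61065/2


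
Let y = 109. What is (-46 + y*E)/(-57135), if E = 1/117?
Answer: 5273/6684795 ≈ 0.00078881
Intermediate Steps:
E = 1/117 ≈ 0.0085470
(-46 + y*E)/(-57135) = (-46 + 109*(1/117))/(-57135) = (-46 + 109/117)*(-1/57135) = -5273/117*(-1/57135) = 5273/6684795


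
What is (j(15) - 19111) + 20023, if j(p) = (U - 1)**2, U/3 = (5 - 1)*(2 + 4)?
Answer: 5953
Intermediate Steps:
U = 72 (U = 3*((5 - 1)*(2 + 4)) = 3*(4*6) = 3*24 = 72)
j(p) = 5041 (j(p) = (72 - 1)**2 = 71**2 = 5041)
(j(15) - 19111) + 20023 = (5041 - 19111) + 20023 = -14070 + 20023 = 5953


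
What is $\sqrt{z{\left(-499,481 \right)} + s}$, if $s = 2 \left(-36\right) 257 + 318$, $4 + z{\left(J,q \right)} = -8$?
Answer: $3 i \sqrt{2022} \approx 134.9 i$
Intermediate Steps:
$z{\left(J,q \right)} = -12$ ($z{\left(J,q \right)} = -4 - 8 = -12$)
$s = -18186$ ($s = \left(-72\right) 257 + 318 = -18504 + 318 = -18186$)
$\sqrt{z{\left(-499,481 \right)} + s} = \sqrt{-12 - 18186} = \sqrt{-18198} = 3 i \sqrt{2022}$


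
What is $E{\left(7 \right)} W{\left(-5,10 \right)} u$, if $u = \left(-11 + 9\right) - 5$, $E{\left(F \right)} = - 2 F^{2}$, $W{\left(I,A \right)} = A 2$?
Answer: $13720$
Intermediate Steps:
$W{\left(I,A \right)} = 2 A$
$u = -7$ ($u = -2 - 5 = -7$)
$E{\left(7 \right)} W{\left(-5,10 \right)} u = - 2 \cdot 7^{2} \cdot 2 \cdot 10 \left(-7\right) = \left(-2\right) 49 \cdot 20 \left(-7\right) = \left(-98\right) 20 \left(-7\right) = \left(-1960\right) \left(-7\right) = 13720$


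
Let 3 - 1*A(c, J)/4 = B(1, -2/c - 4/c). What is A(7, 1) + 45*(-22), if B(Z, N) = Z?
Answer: -982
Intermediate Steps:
A(c, J) = 8 (A(c, J) = 12 - 4*1 = 12 - 4 = 8)
A(7, 1) + 45*(-22) = 8 + 45*(-22) = 8 - 990 = -982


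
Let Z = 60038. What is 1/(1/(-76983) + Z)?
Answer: 76983/4621905353 ≈ 1.6656e-5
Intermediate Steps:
1/(1/(-76983) + Z) = 1/(1/(-76983) + 60038) = 1/(-1/76983 + 60038) = 1/(4621905353/76983) = 76983/4621905353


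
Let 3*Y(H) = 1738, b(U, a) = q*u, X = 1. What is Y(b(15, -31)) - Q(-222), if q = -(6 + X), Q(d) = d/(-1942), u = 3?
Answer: 1687265/2913 ≈ 579.22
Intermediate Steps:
Q(d) = -d/1942 (Q(d) = d*(-1/1942) = -d/1942)
q = -7 (q = -(6 + 1) = -1*7 = -7)
b(U, a) = -21 (b(U, a) = -7*3 = -21)
Y(H) = 1738/3 (Y(H) = (⅓)*1738 = 1738/3)
Y(b(15, -31)) - Q(-222) = 1738/3 - (-1)*(-222)/1942 = 1738/3 - 1*111/971 = 1738/3 - 111/971 = 1687265/2913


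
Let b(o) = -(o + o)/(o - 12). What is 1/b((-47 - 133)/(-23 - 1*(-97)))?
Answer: -89/30 ≈ -2.9667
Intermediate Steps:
b(o) = -2*o/(-12 + o)
1/b((-47 - 133)/(-23 - 1*(-97))) = 1/(-2*(-47 - 133)/(-23 - 1*(-97))/(-12 + (-47 - 133)/(-23 - 1*(-97)))) = 1/(-2*(-180/(-23 + 97))/(-12 - 180/(-23 + 97))) = 1/(-2*(-180/74)/(-12 - 180/74)) = 1/(-2*(-180*1/74)/(-12 - 180*1/74)) = 1/(-2*(-90/37)/(-12 - 90/37)) = 1/(-2*(-90/37)/(-534/37)) = 1/(-2*(-90/37)*(-37/534)) = 1/(-30/89) = -89/30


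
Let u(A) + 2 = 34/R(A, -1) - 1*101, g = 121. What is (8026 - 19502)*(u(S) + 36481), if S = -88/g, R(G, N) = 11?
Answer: -4592603392/11 ≈ -4.1751e+8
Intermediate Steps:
S = -8/11 (S = -88/121 = -88*1/121 = -8/11 ≈ -0.72727)
u(A) = -1099/11 (u(A) = -2 + (34/11 - 1*101) = -2 + (34*(1/11) - 101) = -2 + (34/11 - 101) = -2 - 1077/11 = -1099/11)
(8026 - 19502)*(u(S) + 36481) = (8026 - 19502)*(-1099/11 + 36481) = -11476*400192/11 = -4592603392/11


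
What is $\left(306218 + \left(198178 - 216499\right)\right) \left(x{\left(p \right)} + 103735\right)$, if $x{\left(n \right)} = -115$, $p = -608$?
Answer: $29831887140$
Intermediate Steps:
$\left(306218 + \left(198178 - 216499\right)\right) \left(x{\left(p \right)} + 103735\right) = \left(306218 + \left(198178 - 216499\right)\right) \left(-115 + 103735\right) = \left(306218 - 18321\right) 103620 = 287897 \cdot 103620 = 29831887140$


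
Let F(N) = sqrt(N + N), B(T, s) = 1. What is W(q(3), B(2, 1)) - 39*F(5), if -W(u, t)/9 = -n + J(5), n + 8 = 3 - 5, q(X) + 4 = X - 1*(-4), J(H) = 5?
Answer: -135 - 39*sqrt(10) ≈ -258.33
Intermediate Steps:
q(X) = X (q(X) = -4 + (X - 1*(-4)) = -4 + (X + 4) = -4 + (4 + X) = X)
F(N) = sqrt(2)*sqrt(N) (F(N) = sqrt(2*N) = sqrt(2)*sqrt(N))
n = -10 (n = -8 + (3 - 5) = -8 - 2 = -10)
W(u, t) = -135 (W(u, t) = -9*(-1*(-10) + 5) = -9*(10 + 5) = -9*15 = -135)
W(q(3), B(2, 1)) - 39*F(5) = -135 - 39*sqrt(2)*sqrt(5) = -135 - 39*sqrt(10)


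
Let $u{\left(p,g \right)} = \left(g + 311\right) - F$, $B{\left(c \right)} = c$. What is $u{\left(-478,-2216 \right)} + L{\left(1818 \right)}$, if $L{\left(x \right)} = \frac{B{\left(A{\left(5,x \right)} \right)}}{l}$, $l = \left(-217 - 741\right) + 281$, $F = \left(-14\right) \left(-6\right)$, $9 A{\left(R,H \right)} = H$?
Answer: $- \frac{1346755}{677} \approx -1989.3$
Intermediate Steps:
$A{\left(R,H \right)} = \frac{H}{9}$
$F = 84$
$l = -677$ ($l = -958 + 281 = -677$)
$u{\left(p,g \right)} = 227 + g$ ($u{\left(p,g \right)} = \left(g + 311\right) - 84 = \left(311 + g\right) - 84 = 227 + g$)
$L{\left(x \right)} = - \frac{x}{6093}$ ($L{\left(x \right)} = \frac{\frac{1}{9} x}{-677} = \frac{x}{9} \left(- \frac{1}{677}\right) = - \frac{x}{6093}$)
$u{\left(-478,-2216 \right)} + L{\left(1818 \right)} = \left(227 - 2216\right) - \frac{202}{677} = -1989 - \frac{202}{677} = - \frac{1346755}{677}$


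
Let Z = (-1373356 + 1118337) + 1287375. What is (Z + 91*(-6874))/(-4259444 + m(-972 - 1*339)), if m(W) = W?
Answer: -406822/4260755 ≈ -0.095481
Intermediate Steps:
Z = 1032356 (Z = -255019 + 1287375 = 1032356)
(Z + 91*(-6874))/(-4259444 + m(-972 - 1*339)) = (1032356 + 91*(-6874))/(-4259444 + (-972 - 1*339)) = (1032356 - 625534)/(-4259444 + (-972 - 339)) = 406822/(-4259444 - 1311) = 406822/(-4260755) = 406822*(-1/4260755) = -406822/4260755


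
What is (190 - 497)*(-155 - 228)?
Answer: 117581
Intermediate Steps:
(190 - 497)*(-155 - 228) = -307*(-383) = 117581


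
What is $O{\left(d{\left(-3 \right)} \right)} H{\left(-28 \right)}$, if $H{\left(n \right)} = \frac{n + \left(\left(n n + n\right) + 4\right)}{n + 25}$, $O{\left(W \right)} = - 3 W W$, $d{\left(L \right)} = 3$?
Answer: $6588$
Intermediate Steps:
$O{\left(W \right)} = - 3 W^{2}$
$H{\left(n \right)} = \frac{4 + n^{2} + 2 n}{25 + n}$ ($H{\left(n \right)} = \frac{n + \left(\left(n^{2} + n\right) + 4\right)}{25 + n} = \frac{n + \left(\left(n + n^{2}\right) + 4\right)}{25 + n} = \frac{n + \left(4 + n + n^{2}\right)}{25 + n} = \frac{4 + n^{2} + 2 n}{25 + n}$)
$O{\left(d{\left(-3 \right)} \right)} H{\left(-28 \right)} = - 3 \cdot 3^{2} \frac{4 + \left(-28\right)^{2} + 2 \left(-28\right)}{25 - 28} = \left(-3\right) 9 \frac{4 + 784 - 56}{-3} = - 27 \left(\left(- \frac{1}{3}\right) 732\right) = \left(-27\right) \left(-244\right) = 6588$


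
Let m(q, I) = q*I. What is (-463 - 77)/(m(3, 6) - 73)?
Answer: 108/11 ≈ 9.8182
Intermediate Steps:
m(q, I) = I*q
(-463 - 77)/(m(3, 6) - 73) = (-463 - 77)/(6*3 - 73) = -540/(18 - 73) = -540/(-55) = -540*(-1/55) = 108/11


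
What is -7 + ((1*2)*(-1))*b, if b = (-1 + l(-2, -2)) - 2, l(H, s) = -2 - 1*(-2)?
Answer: -1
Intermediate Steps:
l(H, s) = 0 (l(H, s) = -2 + 2 = 0)
b = -3 (b = (-1 + 0) - 2 = -1 - 2 = -3)
-7 + ((1*2)*(-1))*b = -7 + ((1*2)*(-1))*(-3) = -7 + (2*(-1))*(-3) = -7 - 2*(-3) = -7 + 6 = -1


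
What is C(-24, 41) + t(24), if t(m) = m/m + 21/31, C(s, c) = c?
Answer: 1323/31 ≈ 42.677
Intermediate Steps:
t(m) = 52/31 (t(m) = 1 + 21*(1/31) = 1 + 21/31 = 52/31)
C(-24, 41) + t(24) = 41 + 52/31 = 1323/31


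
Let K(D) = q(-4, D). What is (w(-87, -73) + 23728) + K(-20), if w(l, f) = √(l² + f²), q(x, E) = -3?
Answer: 23725 + √12898 ≈ 23839.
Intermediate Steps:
K(D) = -3
w(l, f) = √(f² + l²)
(w(-87, -73) + 23728) + K(-20) = (√((-73)² + (-87)²) + 23728) - 3 = (√(5329 + 7569) + 23728) - 3 = (√12898 + 23728) - 3 = (23728 + √12898) - 3 = 23725 + √12898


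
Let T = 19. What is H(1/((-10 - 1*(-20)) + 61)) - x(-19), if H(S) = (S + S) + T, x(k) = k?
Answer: 2700/71 ≈ 38.028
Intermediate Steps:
H(S) = 19 + 2*S (H(S) = (S + S) + 19 = 2*S + 19 = 19 + 2*S)
H(1/((-10 - 1*(-20)) + 61)) - x(-19) = (19 + 2/((-10 - 1*(-20)) + 61)) - 1*(-19) = (19 + 2/((-10 + 20) + 61)) + 19 = (19 + 2/(10 + 61)) + 19 = (19 + 2/71) + 19 = 1351/71 + 19 = 2700/71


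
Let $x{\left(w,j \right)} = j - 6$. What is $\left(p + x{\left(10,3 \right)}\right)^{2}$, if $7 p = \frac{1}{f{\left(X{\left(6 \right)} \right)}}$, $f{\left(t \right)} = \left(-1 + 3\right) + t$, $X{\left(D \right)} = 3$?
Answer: $\frac{10816}{1225} \approx 8.8294$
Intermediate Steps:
$f{\left(t \right)} = 2 + t$
$x{\left(w,j \right)} = -6 + j$ ($x{\left(w,j \right)} = j - 6 = -6 + j$)
$p = \frac{1}{35}$ ($p = \frac{1}{7 \left(2 + 3\right)} = \frac{1}{7 \cdot 5} = \frac{1}{7} \cdot \frac{1}{5} = \frac{1}{35} \approx 0.028571$)
$\left(p + x{\left(10,3 \right)}\right)^{2} = \left(\frac{1}{35} + \left(-6 + 3\right)\right)^{2} = \left(\frac{1}{35} - 3\right)^{2} = \left(- \frac{104}{35}\right)^{2} = \frac{10816}{1225}$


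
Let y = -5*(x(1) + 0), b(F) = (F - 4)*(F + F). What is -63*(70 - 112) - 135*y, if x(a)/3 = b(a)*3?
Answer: -33804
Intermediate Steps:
b(F) = 2*F*(-4 + F) (b(F) = (-4 + F)*(2*F) = 2*F*(-4 + F))
x(a) = 18*a*(-4 + a) (x(a) = 3*((2*a*(-4 + a))*3) = 3*(6*a*(-4 + a)) = 18*a*(-4 + a))
y = 270 (y = -5*(18*1*(-4 + 1) + 0) = -5*(18*1*(-3) + 0) = -5*(-54 + 0) = -5*(-54) = 270)
-63*(70 - 112) - 135*y = -63*(70 - 112) - 135*270 = -63*(-42) - 1*36450 = 2646 - 36450 = -33804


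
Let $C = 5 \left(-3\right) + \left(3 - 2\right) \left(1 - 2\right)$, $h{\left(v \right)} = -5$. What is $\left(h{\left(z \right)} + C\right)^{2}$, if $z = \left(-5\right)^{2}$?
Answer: $441$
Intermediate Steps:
$z = 25$
$C = -16$ ($C = -15 + 1 \left(-1\right) = -15 - 1 = -16$)
$\left(h{\left(z \right)} + C\right)^{2} = \left(-5 - 16\right)^{2} = \left(-21\right)^{2} = 441$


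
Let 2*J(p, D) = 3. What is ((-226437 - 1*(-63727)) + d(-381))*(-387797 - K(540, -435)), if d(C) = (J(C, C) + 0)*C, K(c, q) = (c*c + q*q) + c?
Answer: 141918075103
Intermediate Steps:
K(c, q) = c + c² + q² (K(c, q) = (c² + q²) + c = c + c² + q²)
J(p, D) = 3/2 (J(p, D) = (½)*3 = 3/2)
d(C) = 3*C/2 (d(C) = (3/2 + 0)*C = 3*C/2)
((-226437 - 1*(-63727)) + d(-381))*(-387797 - K(540, -435)) = ((-226437 - 1*(-63727)) + (3/2)*(-381))*(-387797 - (540 + 540² + (-435)²)) = ((-226437 + 63727) - 1143/2)*(-387797 - (540 + 291600 + 189225)) = (-162710 - 1143/2)*(-387797 - 1*481365) = -326563*(-387797 - 481365)/2 = -326563/2*(-869162) = 141918075103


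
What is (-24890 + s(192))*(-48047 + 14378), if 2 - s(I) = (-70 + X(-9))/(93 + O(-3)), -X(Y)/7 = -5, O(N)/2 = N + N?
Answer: 2513818571/3 ≈ 8.3794e+8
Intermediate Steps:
O(N) = 4*N (O(N) = 2*(N + N) = 2*(2*N) = 4*N)
X(Y) = 35 (X(Y) = -7*(-5) = 35)
s(I) = 197/81 (s(I) = 2 - (-70 + 35)/(93 + 4*(-3)) = 2 - (-35)/(93 - 12) = 2 - (-35)/81 = 2 - 1*(-35/81) = 2 + 35/81 = 197/81)
(-24890 + s(192))*(-48047 + 14378) = (-24890 + 197/81)*(-48047 + 14378) = -2015893/81*(-33669) = 2513818571/3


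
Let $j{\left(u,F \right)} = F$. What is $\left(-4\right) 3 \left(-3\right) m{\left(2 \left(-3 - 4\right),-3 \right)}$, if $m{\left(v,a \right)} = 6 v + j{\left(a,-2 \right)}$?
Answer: $-3096$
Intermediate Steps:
$m{\left(v,a \right)} = -2 + 6 v$ ($m{\left(v,a \right)} = 6 v - 2 = -2 + 6 v$)
$\left(-4\right) 3 \left(-3\right) m{\left(2 \left(-3 - 4\right),-3 \right)} = \left(-4\right) 3 \left(-3\right) \left(-2 + 6 \cdot 2 \left(-3 - 4\right)\right) = \left(-12\right) \left(-3\right) \left(-2 + 6 \cdot 2 \left(-7\right)\right) = 36 \left(-2 + 6 \left(-14\right)\right) = 36 \left(-2 - 84\right) = 36 \left(-86\right) = -3096$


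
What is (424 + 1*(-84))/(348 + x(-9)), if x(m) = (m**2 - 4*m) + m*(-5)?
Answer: 2/3 ≈ 0.66667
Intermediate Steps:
x(m) = m**2 - 9*m (x(m) = (m**2 - 4*m) - 5*m = m**2 - 9*m)
(424 + 1*(-84))/(348 + x(-9)) = (424 + 1*(-84))/(348 - 9*(-9 - 9)) = (424 - 84)/(348 - 9*(-18)) = 340/(348 + 162) = 340/510 = 340*(1/510) = 2/3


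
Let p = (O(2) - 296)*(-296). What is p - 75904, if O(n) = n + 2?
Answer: 10528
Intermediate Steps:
O(n) = 2 + n
p = 86432 (p = ((2 + 2) - 296)*(-296) = (4 - 296)*(-296) = -292*(-296) = 86432)
p - 75904 = 86432 - 75904 = 10528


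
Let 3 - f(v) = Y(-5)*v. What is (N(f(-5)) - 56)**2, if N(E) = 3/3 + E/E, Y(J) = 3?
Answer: 2916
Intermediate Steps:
f(v) = 3 - 3*v
N(E) = 2 (N(E) = 3*(1/3) + 1 = 1 + 1 = 2)
(N(f(-5)) - 56)**2 = (2 - 56)**2 = (-54)**2 = 2916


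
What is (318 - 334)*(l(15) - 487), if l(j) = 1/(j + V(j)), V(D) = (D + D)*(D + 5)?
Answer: 4792064/615 ≈ 7792.0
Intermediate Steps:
V(D) = 2*D*(5 + D) (V(D) = (2*D)*(5 + D) = 2*D*(5 + D))
l(j) = 1/(j + 2*j*(5 + j))
(318 - 334)*(l(15) - 487) = (318 - 334)*(1/(15*(11 + 2*15)) - 487) = -16*(1/(15*(11 + 30)) - 487) = -16*((1/15)/41 - 487) = -16*((1/15)*(1/41) - 487) = -16*(1/615 - 487) = -16*(-299504/615) = 4792064/615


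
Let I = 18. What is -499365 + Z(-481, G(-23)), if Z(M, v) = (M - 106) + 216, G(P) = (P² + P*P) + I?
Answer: -499736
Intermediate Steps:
G(P) = 18 + 2*P² (G(P) = (P² + P*P) + 18 = (P² + P²) + 18 = 2*P² + 18 = 18 + 2*P²)
Z(M, v) = 110 + M (Z(M, v) = (-106 + M) + 216 = 110 + M)
-499365 + Z(-481, G(-23)) = -499365 + (110 - 481) = -499365 - 371 = -499736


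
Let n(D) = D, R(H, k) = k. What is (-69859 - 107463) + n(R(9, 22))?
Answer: -177300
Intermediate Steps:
(-69859 - 107463) + n(R(9, 22)) = (-69859 - 107463) + 22 = -177322 + 22 = -177300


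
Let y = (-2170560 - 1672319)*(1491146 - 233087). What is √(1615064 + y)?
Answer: I*√4834566896797 ≈ 2.1988e+6*I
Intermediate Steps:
y = -4834568511861 (y = -3842879*1258059 = -4834568511861)
√(1615064 + y) = √(1615064 - 4834568511861) = √(-4834566896797) = I*√4834566896797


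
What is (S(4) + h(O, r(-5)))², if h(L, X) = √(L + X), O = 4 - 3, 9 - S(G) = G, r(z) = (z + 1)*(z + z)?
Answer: (5 + √41)² ≈ 130.03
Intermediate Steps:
r(z) = 2*z*(1 + z) (r(z) = (1 + z)*(2*z) = 2*z*(1 + z))
S(G) = 9 - G
O = 1
(S(4) + h(O, r(-5)))² = ((9 - 1*4) + √(1 + 2*(-5)*(1 - 5)))² = ((9 - 4) + √(1 + 2*(-5)*(-4)))² = (5 + √(1 + 40))² = (5 + √41)²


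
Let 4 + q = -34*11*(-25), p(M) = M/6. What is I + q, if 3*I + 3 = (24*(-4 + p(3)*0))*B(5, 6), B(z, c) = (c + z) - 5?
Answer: 9153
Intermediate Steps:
B(z, c) = -5 + c + z
p(M) = M/6 (p(M) = M*(1/6) = M/6)
q = 9346 (q = -4 - 34*11*(-25) = -4 - 374*(-25) = -4 + 9350 = 9346)
I = -193 (I = -1 + ((24*(-4 + ((1/6)*3)*0))*(-5 + 6 + 5))/3 = -1 + ((24*(-4 + (1/2)*0))*6)/3 = -1 + ((24*(-4 + 0))*6)/3 = -1 + ((24*(-4))*6)/3 = -1 + (-96*6)/3 = -1 + (1/3)*(-576) = -1 - 192 = -193)
I + q = -193 + 9346 = 9153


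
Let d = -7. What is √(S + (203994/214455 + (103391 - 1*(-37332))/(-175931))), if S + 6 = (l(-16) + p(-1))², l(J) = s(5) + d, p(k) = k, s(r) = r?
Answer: 52*√219183459539345/433669915 ≈ 1.7752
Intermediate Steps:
l(J) = -2 (l(J) = 5 - 7 = -2)
S = 3 (S = -6 + (-2 - 1)² = -6 + (-3)² = -6 + 9 = 3)
√(S + (203994/214455 + (103391 - 1*(-37332))/(-175931))) = √(3 + (203994/214455 + (103391 - 1*(-37332))/(-175931))) = √(3 + (203994*(1/214455) + (103391 + 37332)*(-1/175931))) = √(3 + (67998/71485 + 140723*(-1/175931))) = √(3 + (67998/71485 - 140723/175931)) = √(3 + 1903372483/12576427535) = √(39632655088/12576427535) = 52*√219183459539345/433669915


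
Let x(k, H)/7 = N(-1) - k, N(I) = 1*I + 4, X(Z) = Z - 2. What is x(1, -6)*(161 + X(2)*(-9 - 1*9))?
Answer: 2254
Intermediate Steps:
X(Z) = -2 + Z
N(I) = 4 + I (N(I) = I + 4 = 4 + I)
x(k, H) = 21 - 7*k (x(k, H) = 7*((4 - 1) - k) = 7*(3 - k) = 21 - 7*k)
x(1, -6)*(161 + X(2)*(-9 - 1*9)) = (21 - 7*1)*(161 + (-2 + 2)*(-9 - 1*9)) = (21 - 7)*(161 + 0*(-9 - 9)) = 14*(161 + 0*(-18)) = 14*(161 + 0) = 14*161 = 2254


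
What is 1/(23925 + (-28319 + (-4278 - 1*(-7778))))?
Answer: -1/894 ≈ -0.0011186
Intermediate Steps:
1/(23925 + (-28319 + (-4278 - 1*(-7778)))) = 1/(23925 + (-28319 + (-4278 + 7778))) = 1/(23925 + (-28319 + 3500)) = 1/(23925 - 24819) = 1/(-894) = -1/894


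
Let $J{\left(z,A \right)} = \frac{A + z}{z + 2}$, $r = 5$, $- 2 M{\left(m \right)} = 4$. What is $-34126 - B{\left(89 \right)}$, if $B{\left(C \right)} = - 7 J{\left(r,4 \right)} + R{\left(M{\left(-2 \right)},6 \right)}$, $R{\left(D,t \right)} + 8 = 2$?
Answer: $-34111$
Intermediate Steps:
$M{\left(m \right)} = -2$ ($M{\left(m \right)} = \left(- \frac{1}{2}\right) 4 = -2$)
$R{\left(D,t \right)} = -6$ ($R{\left(D,t \right)} = -8 + 2 = -6$)
$J{\left(z,A \right)} = \frac{A + z}{2 + z}$
$B{\left(C \right)} = -15$ ($B{\left(C \right)} = - 7 \frac{4 + 5}{2 + 5} - 6 = - 7 \cdot \frac{1}{7} \cdot 9 - 6 = \left(-7\right) \frac{9}{7} - 6 = -9 - 6 = -15$)
$-34126 - B{\left(89 \right)} = -34126 - -15 = -34126 + 15 = -34111$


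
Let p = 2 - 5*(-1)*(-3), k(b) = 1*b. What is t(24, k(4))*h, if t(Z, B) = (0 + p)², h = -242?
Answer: -40898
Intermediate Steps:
k(b) = b
p = -13 (p = 2 - (-5)*(-3) = 2 - 1*15 = 2 - 15 = -13)
t(Z, B) = 169 (t(Z, B) = (0 - 13)² = (-13)² = 169)
t(24, k(4))*h = 169*(-242) = -40898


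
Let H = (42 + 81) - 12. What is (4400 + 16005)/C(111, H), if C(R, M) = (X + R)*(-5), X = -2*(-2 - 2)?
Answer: -583/17 ≈ -34.294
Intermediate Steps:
X = 8 (X = -2*(-4) = 8)
H = 111 (H = 123 - 12 = 111)
C(R, M) = -40 - 5*R (C(R, M) = (8 + R)*(-5) = -40 - 5*R)
(4400 + 16005)/C(111, H) = (4400 + 16005)/(-40 - 5*111) = 20405/(-40 - 555) = 20405/(-595) = 20405*(-1/595) = -583/17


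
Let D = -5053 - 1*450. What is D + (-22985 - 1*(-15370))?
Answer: -13118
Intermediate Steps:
D = -5503 (D = -5053 - 450 = -5503)
D + (-22985 - 1*(-15370)) = -5503 + (-22985 - 1*(-15370)) = -5503 + (-22985 + 15370) = -5503 - 7615 = -13118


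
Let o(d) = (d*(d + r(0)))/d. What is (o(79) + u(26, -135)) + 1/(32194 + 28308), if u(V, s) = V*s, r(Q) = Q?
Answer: -207582361/60502 ≈ -3431.0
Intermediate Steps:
o(d) = d (o(d) = (d*(d + 0))/d = (d*d)/d = d²/d = d)
(o(79) + u(26, -135)) + 1/(32194 + 28308) = (79 + 26*(-135)) + 1/(32194 + 28308) = (79 - 3510) + 1/60502 = -3431 + 1/60502 = -207582361/60502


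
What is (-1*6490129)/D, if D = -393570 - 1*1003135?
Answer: 209359/45055 ≈ 4.6467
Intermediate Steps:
D = -1396705 (D = -393570 - 1003135 = -1396705)
(-1*6490129)/D = -1*6490129/(-1396705) = -6490129*(-1/1396705) = 209359/45055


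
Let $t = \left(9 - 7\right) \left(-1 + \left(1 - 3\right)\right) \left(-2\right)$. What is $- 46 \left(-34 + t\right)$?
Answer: $1012$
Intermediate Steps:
$t = 12$ ($t = 2 \left(-1 - 2\right) \left(-2\right) = 2 \left(-3\right) \left(-2\right) = \left(-6\right) \left(-2\right) = 12$)
$- 46 \left(-34 + t\right) = - 46 \left(-34 + 12\right) = \left(-46\right) \left(-22\right) = 1012$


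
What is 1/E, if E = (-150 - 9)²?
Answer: 1/25281 ≈ 3.9555e-5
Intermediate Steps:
E = 25281 (E = (-159)² = 25281)
1/E = 1/25281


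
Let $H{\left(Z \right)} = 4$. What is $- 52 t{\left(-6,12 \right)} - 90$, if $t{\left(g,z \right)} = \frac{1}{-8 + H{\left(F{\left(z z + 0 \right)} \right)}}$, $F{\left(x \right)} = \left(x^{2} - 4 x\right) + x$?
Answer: $-77$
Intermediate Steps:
$F{\left(x \right)} = x^{2} - 3 x$
$t{\left(g,z \right)} = - \frac{1}{4}$ ($t{\left(g,z \right)} = \frac{1}{-8 + 4} = \frac{1}{-4} = - \frac{1}{4}$)
$- 52 t{\left(-6,12 \right)} - 90 = \left(-52\right) \left(- \frac{1}{4}\right) - 90 = 13 - 90 = -77$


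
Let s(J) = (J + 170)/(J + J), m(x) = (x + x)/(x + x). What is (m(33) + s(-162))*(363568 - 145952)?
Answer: 17191664/81 ≈ 2.1224e+5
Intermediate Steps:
m(x) = 1 (m(x) = (2*x)/((2*x)) = (2*x)*(1/(2*x)) = 1)
s(J) = (170 + J)/(2*J) (s(J) = (170 + J)/((2*J)) = (170 + J)*(1/(2*J)) = (170 + J)/(2*J))
(m(33) + s(-162))*(363568 - 145952) = (1 + (½)*(170 - 162)/(-162))*(363568 - 145952) = (1 + (½)*(-1/162)*8)*217616 = (1 - 2/81)*217616 = (79/81)*217616 = 17191664/81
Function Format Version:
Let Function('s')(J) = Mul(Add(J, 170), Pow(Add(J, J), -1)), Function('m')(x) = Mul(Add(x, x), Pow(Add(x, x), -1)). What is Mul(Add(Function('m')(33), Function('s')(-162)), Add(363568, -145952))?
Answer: Rational(17191664, 81) ≈ 2.1224e+5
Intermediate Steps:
Function('m')(x) = 1 (Function('m')(x) = Mul(Mul(2, x), Pow(Mul(2, x), -1)) = Mul(Mul(2, x), Mul(Rational(1, 2), Pow(x, -1))) = 1)
Function('s')(J) = Mul(Rational(1, 2), Pow(J, -1), Add(170, J)) (Function('s')(J) = Mul(Add(170, J), Pow(Mul(2, J), -1)) = Mul(Add(170, J), Mul(Rational(1, 2), Pow(J, -1))) = Mul(Rational(1, 2), Pow(J, -1), Add(170, J)))
Mul(Add(Function('m')(33), Function('s')(-162)), Add(363568, -145952)) = Mul(Add(1, Mul(Rational(1, 2), Pow(-162, -1), Add(170, -162))), Add(363568, -145952)) = Mul(Add(1, Mul(Rational(1, 2), Rational(-1, 162), 8)), 217616) = Mul(Add(1, Rational(-2, 81)), 217616) = Mul(Rational(79, 81), 217616) = Rational(17191664, 81)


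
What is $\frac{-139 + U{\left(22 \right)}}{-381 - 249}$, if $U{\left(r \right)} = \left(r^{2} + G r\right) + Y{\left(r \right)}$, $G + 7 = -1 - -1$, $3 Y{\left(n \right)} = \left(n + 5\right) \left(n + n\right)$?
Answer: $- \frac{587}{630} \approx -0.93175$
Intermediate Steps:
$Y{\left(n \right)} = \frac{2 n \left(5 + n\right)}{3}$ ($Y{\left(n \right)} = \frac{\left(n + 5\right) \left(n + n\right)}{3} = \frac{\left(5 + n\right) 2 n}{3} = \frac{2 n \left(5 + n\right)}{3}$)
$G = -7$ ($G = -7 - 0 = -7 + \left(-1 + 1\right) = -7 + 0 = -7$)
$U{\left(r \right)} = r^{2} - 7 r + \frac{2 r \left(5 + r\right)}{3}$ ($U{\left(r \right)} = \left(r^{2} - 7 r\right) + \frac{2 r \left(5 + r\right)}{3} = r^{2} - 7 r + \frac{2 r \left(5 + r\right)}{3}$)
$\frac{-139 + U{\left(22 \right)}}{-381 - 249} = \frac{-139 + \frac{1}{3} \cdot 22 \left(-11 + 5 \cdot 22\right)}{-381 - 249} = \frac{-139 + \frac{1}{3} \cdot 22 \left(-11 + 110\right)}{-630} = \left(-139 + \frac{1}{3} \cdot 22 \cdot 99\right) \left(- \frac{1}{630}\right) = \left(-139 + 726\right) \left(- \frac{1}{630}\right) = 587 \left(- \frac{1}{630}\right) = - \frac{587}{630}$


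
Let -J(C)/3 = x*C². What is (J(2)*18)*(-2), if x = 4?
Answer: 1728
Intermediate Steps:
J(C) = -12*C²
(J(2)*18)*(-2) = (-12*2²*18)*(-2) = (-12*4*18)*(-2) = -48*18*(-2) = -864*(-2) = 1728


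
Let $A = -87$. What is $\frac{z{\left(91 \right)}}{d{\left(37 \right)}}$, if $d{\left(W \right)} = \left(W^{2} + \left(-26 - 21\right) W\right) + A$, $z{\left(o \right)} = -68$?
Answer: $\frac{68}{457} \approx 0.1488$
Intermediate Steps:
$d{\left(W \right)} = -87 + W^{2} - 47 W$ ($d{\left(W \right)} = \left(W^{2} + \left(-26 - 21\right) W\right) - 87 = \left(W^{2} - 47 W\right) - 87 = -87 + W^{2} - 47 W$)
$\frac{z{\left(91 \right)}}{d{\left(37 \right)}} = - \frac{68}{-87 + 37^{2} - 1739} = - \frac{68}{-87 + 1369 - 1739} = - \frac{68}{-457} = \left(-68\right) \left(- \frac{1}{457}\right) = \frac{68}{457}$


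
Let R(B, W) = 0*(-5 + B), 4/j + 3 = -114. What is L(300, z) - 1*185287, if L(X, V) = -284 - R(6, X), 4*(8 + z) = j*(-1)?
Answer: -185571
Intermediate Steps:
j = -4/117 (j = 4/(-3 - 114) = 4/(-117) = 4*(-1/117) = -4/117 ≈ -0.034188)
R(B, W) = 0
z = -935/117 (z = -8 + (-4/117*(-1))/4 = -8 + (¼)*(4/117) = -8 + 1/117 = -935/117 ≈ -7.9915)
L(X, V) = -284 (L(X, V) = -284 - 1*0 = -284 + 0 = -284)
L(300, z) - 1*185287 = -284 - 1*185287 = -284 - 185287 = -185571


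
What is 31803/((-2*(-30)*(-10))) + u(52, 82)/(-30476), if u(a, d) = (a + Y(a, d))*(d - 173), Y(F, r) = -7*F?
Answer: -82188619/1523800 ≈ -53.937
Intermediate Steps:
u(a, d) = -6*a*(-173 + d) (u(a, d) = (a - 7*a)*(d - 173) = (-6*a)*(-173 + d) = -6*a*(-173 + d))
31803/((-2*(-30)*(-10))) + u(52, 82)/(-30476) = 31803/((-2*(-30)*(-10))) + (6*52*(173 - 1*82))/(-30476) = 31803/((60*(-10))) + (6*52*(173 - 82))*(-1/30476) = 31803/(-600) + (6*52*91)*(-1/30476) = 31803*(-1/600) + 28392*(-1/30476) = -10601/200 - 7098/7619 = -82188619/1523800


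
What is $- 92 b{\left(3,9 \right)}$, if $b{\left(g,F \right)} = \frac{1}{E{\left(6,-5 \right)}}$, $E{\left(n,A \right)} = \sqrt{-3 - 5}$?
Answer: $23 i \sqrt{2} \approx 32.527 i$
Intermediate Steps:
$E{\left(n,A \right)} = 2 i \sqrt{2}$ ($E{\left(n,A \right)} = \sqrt{-8} = 2 i \sqrt{2}$)
$b{\left(g,F \right)} = - \frac{i \sqrt{2}}{4}$ ($b{\left(g,F \right)} = \frac{1}{2 i \sqrt{2}} = - \frac{i \sqrt{2}}{4}$)
$- 92 b{\left(3,9 \right)} = - 92 \left(- \frac{i \sqrt{2}}{4}\right) = 23 i \sqrt{2}$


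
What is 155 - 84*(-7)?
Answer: 743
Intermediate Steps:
155 - 84*(-7) = 155 + 588 = 743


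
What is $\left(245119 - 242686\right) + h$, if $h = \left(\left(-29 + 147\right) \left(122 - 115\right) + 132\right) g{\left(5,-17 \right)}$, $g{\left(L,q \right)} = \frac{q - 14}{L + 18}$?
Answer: $\frac{26261}{23} \approx 1141.8$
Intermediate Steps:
$g{\left(L,q \right)} = \frac{-14 + q}{18 + L}$
$h = - \frac{29698}{23}$ ($h = \left(\left(-29 + 147\right) \left(122 - 115\right) + 132\right) \frac{-14 - 17}{18 + 5} = \left(118 \cdot 7 + 132\right) \frac{1}{23} \left(-31\right) = \left(826 + 132\right) \frac{1}{23} \left(-31\right) = 958 \left(- \frac{31}{23}\right) = - \frac{29698}{23} \approx -1291.2$)
$\left(245119 - 242686\right) + h = \left(245119 - 242686\right) - \frac{29698}{23} = 2433 - \frac{29698}{23} = \frac{26261}{23}$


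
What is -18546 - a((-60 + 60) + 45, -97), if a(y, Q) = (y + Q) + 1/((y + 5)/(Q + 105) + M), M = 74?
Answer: -5936578/321 ≈ -18494.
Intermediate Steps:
a(y, Q) = Q + y + 1/(74 + (5 + y)/(105 + Q)) (a(y, Q) = (y + Q) + 1/((y + 5)/(Q + 105) + 74) = (Q + y) + 1/((5 + y)/(105 + Q) + 74) = (Q + y) + 1/(74 + (5 + y)/(105 + Q)) = Q + y + 1/(74 + (5 + y)/(105 + Q)))
-18546 - a((-60 + 60) + 45, -97) = -18546 - (105 + ((-60 + 60) + 45)² + 74*(-97)² + 7775*((-60 + 60) + 45) + 7776*(-97) + 75*(-97)*((-60 + 60) + 45))/(7775 + ((-60 + 60) + 45) + 74*(-97)) = -18546 - (105 + (0 + 45)² + 74*9409 + 7775*(0 + 45) - 754272 + 75*(-97)*(0 + 45))/(7775 + (0 + 45) - 7178) = -18546 - (105 + 45² + 696266 + 7775*45 - 754272 + 75*(-97)*45)/(7775 + 45 - 7178) = -18546 - (105 + 2025 + 696266 + 349875 - 754272 - 327375)/642 = -18546 - (-33376)/642 = -18546 - 1*(-16688/321) = -18546 + 16688/321 = -5936578/321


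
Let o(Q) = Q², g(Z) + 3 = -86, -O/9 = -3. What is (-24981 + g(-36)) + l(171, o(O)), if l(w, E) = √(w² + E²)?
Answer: -25070 + 9*√6922 ≈ -24321.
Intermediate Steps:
O = 27 (O = -9*(-3) = 27)
g(Z) = -89 (g(Z) = -3 - 86 = -89)
l(w, E) = √(E² + w²)
(-24981 + g(-36)) + l(171, o(O)) = (-24981 - 89) + √((27²)² + 171²) = -25070 + √(729² + 29241) = -25070 + √(531441 + 29241) = -25070 + √560682 = -25070 + 9*√6922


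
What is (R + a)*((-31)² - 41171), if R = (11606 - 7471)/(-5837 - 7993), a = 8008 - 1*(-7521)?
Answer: -863557740635/1383 ≈ -6.2441e+8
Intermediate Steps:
a = 15529 (a = 8008 + 7521 = 15529)
R = -827/2766 (R = 4135/(-13830) = 4135*(-1/13830) = -827/2766 ≈ -0.29899)
(R + a)*((-31)² - 41171) = (-827/2766 + 15529)*((-31)² - 41171) = 42952387*(961 - 41171)/2766 = (42952387/2766)*(-40210) = -863557740635/1383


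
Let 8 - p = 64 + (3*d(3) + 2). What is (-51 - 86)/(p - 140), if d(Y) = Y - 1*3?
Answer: 137/198 ≈ 0.69192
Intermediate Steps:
d(Y) = -3 + Y (d(Y) = Y - 3 = -3 + Y)
p = -58 (p = 8 - (64 + (3*(-3 + 3) + 2)) = 8 - (64 + (3*0 + 2)) = 8 - (64 + (0 + 2)) = 8 - (64 + 2) = 8 - 1*66 = 8 - 66 = -58)
(-51 - 86)/(p - 140) = (-51 - 86)/(-58 - 140) = -137/(-198) = -137*(-1/198) = 137/198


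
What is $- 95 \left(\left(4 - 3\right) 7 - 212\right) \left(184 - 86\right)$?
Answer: $1908550$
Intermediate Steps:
$- 95 \left(\left(4 - 3\right) 7 - 212\right) \left(184 - 86\right) = - 95 \left(1 \cdot 7 - 212\right) 98 = - 95 \left(7 - 212\right) 98 = - 95 \left(\left(-205\right) 98\right) = \left(-95\right) \left(-20090\right) = 1908550$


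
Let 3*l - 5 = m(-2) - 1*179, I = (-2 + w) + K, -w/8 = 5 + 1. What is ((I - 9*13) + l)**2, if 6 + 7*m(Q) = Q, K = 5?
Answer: 21418384/441 ≈ 48568.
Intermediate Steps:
w = -48 (w = -8*(5 + 1) = -8*6 = -48)
m(Q) = -6/7 + Q/7
I = -45 (I = (-2 - 48) + 5 = -50 + 5 = -45)
l = -1226/21 (l = 5/3 + ((-6/7 + (1/7)*(-2)) - 1*179)/3 = 5/3 + ((-6/7 - 2/7) - 179)/3 = 5/3 + (-8/7 - 179)/3 = 5/3 + (1/3)*(-1261/7) = 5/3 - 1261/21 = -1226/21 ≈ -58.381)
((I - 9*13) + l)**2 = ((-45 - 9*13) - 1226/21)**2 = ((-45 - 117) - 1226/21)**2 = (-162 - 1226/21)**2 = (-4628/21)**2 = 21418384/441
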